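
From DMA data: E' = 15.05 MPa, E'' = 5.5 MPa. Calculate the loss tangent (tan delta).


tan delta = E'' / E'
= 5.5 / 15.05
= 0.3654

tan delta = 0.3654


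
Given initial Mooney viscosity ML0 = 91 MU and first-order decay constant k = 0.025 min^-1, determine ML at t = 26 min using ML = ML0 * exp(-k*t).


ML = ML0 * exp(-k * t)
ML = 91 * exp(-0.025 * 26)
ML = 91 * 0.5220
ML = 47.51 MU

47.51 MU


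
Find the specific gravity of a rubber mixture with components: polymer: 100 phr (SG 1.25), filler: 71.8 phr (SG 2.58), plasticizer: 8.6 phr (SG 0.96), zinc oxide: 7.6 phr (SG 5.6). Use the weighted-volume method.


Sum of weights = 188.0
Volume contributions:
  polymer: 100/1.25 = 80.0000
  filler: 71.8/2.58 = 27.8295
  plasticizer: 8.6/0.96 = 8.9583
  zinc oxide: 7.6/5.6 = 1.3571
Sum of volumes = 118.1449
SG = 188.0 / 118.1449 = 1.591

SG = 1.591


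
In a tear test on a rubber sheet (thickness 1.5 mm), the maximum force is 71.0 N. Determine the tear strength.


Tear strength = force / thickness
= 71.0 / 1.5
= 47.33 N/mm

47.33 N/mm


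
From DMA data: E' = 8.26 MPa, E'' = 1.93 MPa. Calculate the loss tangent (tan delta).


tan delta = E'' / E'
= 1.93 / 8.26
= 0.2337

tan delta = 0.2337


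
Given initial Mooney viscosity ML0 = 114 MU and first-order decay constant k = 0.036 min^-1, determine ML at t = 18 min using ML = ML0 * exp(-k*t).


ML = ML0 * exp(-k * t)
ML = 114 * exp(-0.036 * 18)
ML = 114 * 0.5231
ML = 59.63 MU

59.63 MU


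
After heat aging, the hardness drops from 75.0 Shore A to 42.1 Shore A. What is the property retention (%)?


Retention = aged / original * 100
= 42.1 / 75.0 * 100
= 56.1%

56.1%


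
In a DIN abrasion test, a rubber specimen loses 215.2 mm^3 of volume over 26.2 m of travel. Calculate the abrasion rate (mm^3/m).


Rate = volume_loss / distance
= 215.2 / 26.2
= 8.214 mm^3/m

8.214 mm^3/m


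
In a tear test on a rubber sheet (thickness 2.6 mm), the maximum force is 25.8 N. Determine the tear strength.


Tear strength = force / thickness
= 25.8 / 2.6
= 9.92 N/mm

9.92 N/mm


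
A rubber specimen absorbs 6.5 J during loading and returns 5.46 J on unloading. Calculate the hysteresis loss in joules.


Hysteresis loss = loading - unloading
= 6.5 - 5.46
= 1.04 J

1.04 J


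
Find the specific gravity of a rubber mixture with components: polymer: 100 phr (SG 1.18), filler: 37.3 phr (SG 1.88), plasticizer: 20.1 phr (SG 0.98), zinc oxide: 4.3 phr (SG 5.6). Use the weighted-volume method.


Sum of weights = 161.7
Volume contributions:
  polymer: 100/1.18 = 84.7458
  filler: 37.3/1.88 = 19.8404
  plasticizer: 20.1/0.98 = 20.5102
  zinc oxide: 4.3/5.6 = 0.7679
Sum of volumes = 125.8642
SG = 161.7 / 125.8642 = 1.285

SG = 1.285


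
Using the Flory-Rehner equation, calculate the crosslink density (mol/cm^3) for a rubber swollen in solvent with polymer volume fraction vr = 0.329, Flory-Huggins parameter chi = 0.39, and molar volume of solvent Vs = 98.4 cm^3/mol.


ln(1 - vr) = ln(1 - 0.329) = -0.3990
Numerator = -((-0.3990) + 0.329 + 0.39 * 0.329^2) = 0.0278
Denominator = 98.4 * (0.329^(1/3) - 0.329/2) = 51.7430
nu = 0.0278 / 51.7430 = 5.3673e-04 mol/cm^3

5.3673e-04 mol/cm^3


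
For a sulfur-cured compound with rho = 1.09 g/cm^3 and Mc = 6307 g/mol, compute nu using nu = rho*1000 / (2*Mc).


nu = rho * 1000 / (2 * Mc)
nu = 1.09 * 1000 / (2 * 6307)
nu = 1090.0 / 12614
nu = 0.0864 mol/L

0.0864 mol/L


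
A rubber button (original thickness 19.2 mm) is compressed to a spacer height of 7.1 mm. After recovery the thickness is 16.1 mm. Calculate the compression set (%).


CS = (t0 - recovered) / (t0 - ts) * 100
= (19.2 - 16.1) / (19.2 - 7.1) * 100
= 3.1 / 12.1 * 100
= 25.6%

25.6%


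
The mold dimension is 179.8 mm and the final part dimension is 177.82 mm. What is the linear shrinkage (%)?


Shrinkage = (mold - part) / mold * 100
= (179.8 - 177.82) / 179.8 * 100
= 1.98 / 179.8 * 100
= 1.1%

1.1%


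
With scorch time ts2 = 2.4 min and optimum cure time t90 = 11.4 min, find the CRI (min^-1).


CRI = 100 / (t90 - ts2)
= 100 / (11.4 - 2.4)
= 100 / 9.0
= 11.11 min^-1

11.11 min^-1


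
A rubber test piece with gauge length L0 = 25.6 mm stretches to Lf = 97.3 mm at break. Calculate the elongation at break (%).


Elongation = (Lf - L0) / L0 * 100
= (97.3 - 25.6) / 25.6 * 100
= 71.7 / 25.6 * 100
= 280.1%

280.1%


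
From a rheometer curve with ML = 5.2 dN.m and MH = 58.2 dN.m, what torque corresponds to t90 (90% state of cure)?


M90 = ML + 0.9 * (MH - ML)
M90 = 5.2 + 0.9 * (58.2 - 5.2)
M90 = 5.2 + 0.9 * 53.0
M90 = 52.9 dN.m

52.9 dN.m


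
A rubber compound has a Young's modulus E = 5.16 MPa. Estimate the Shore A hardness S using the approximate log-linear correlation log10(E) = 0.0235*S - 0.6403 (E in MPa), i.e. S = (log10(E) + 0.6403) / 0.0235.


log10(E) = 0.0235*S - 0.6403  =>  S = (log10(E) + 0.6403) / 0.0235
log10(5.16) = 0.712650
S = (0.712650 + 0.6403) / 0.0235 = 1.352950 / 0.0235
S = 57.6

Shore A = 57.6


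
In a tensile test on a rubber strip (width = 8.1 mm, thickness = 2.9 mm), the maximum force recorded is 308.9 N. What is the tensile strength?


Area = width * thickness = 8.1 * 2.9 = 23.49 mm^2
TS = force / area = 308.9 / 23.49 = 13.15 MPa

13.15 MPa


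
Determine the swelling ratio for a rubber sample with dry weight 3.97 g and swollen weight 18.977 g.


Q = W_swollen / W_dry
Q = 18.977 / 3.97
Q = 4.78

Q = 4.78


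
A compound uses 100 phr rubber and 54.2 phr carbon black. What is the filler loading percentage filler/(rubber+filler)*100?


Filler % = filler / (rubber + filler) * 100
= 54.2 / (100 + 54.2) * 100
= 54.2 / 154.2 * 100
= 35.15%

35.15%


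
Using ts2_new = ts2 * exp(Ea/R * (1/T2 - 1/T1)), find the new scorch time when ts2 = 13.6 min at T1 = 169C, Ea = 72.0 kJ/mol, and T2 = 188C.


Convert temperatures: T1 = 169 + 273.15 = 442.15 K, T2 = 188 + 273.15 = 461.15 K
ts2_new = 13.6 * exp(72000 / 8.314 * (1/461.15 - 1/442.15))
1/T2 - 1/T1 = -9.3184e-05
ts2_new = 6.07 min

6.07 min


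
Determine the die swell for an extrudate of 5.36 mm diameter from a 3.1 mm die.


Die swell ratio = D_extrudate / D_die
= 5.36 / 3.1
= 1.729

Die swell = 1.729


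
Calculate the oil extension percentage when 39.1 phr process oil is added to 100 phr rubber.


Oil % = oil / (100 + oil) * 100
= 39.1 / (100 + 39.1) * 100
= 39.1 / 139.1 * 100
= 28.11%

28.11%


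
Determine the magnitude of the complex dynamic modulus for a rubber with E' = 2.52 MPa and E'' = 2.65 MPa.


|E*| = sqrt(E'^2 + E''^2)
= sqrt(2.52^2 + 2.65^2)
= sqrt(6.3504 + 7.0225)
= 3.657 MPa

3.657 MPa


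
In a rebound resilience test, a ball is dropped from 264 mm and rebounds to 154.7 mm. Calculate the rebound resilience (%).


Resilience = h_rebound / h_drop * 100
= 154.7 / 264 * 100
= 58.6%

58.6%


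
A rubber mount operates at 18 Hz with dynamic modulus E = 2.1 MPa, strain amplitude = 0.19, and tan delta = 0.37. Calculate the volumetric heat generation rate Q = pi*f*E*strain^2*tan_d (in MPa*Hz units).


Q = pi * f * E * strain^2 * tan_d
= pi * 18 * 2.1 * 0.19^2 * 0.37
= pi * 18 * 2.1 * 0.0361 * 0.37
= 1.5862

Q = 1.5862


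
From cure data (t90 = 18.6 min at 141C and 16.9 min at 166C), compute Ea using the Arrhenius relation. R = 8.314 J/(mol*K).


T1 = 414.15 K, T2 = 439.15 K
1/T1 - 1/T2 = 1.3746e-04
ln(t1/t2) = ln(18.6/16.9) = 0.0958
Ea = 8.314 * 0.0958 / 1.3746e-04 = 5797.2687 J/mol
Ea = 5.8 kJ/mol

5.8 kJ/mol


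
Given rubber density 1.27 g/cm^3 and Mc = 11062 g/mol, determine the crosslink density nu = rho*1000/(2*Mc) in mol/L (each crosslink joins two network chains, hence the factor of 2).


nu = rho * 1000 / (2 * Mc)
nu = 1.27 * 1000 / (2 * 11062)
nu = 1270.0 / 22124
nu = 0.0574 mol/L

0.0574 mol/L


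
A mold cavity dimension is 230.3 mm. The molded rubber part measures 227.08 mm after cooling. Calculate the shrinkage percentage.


Shrinkage = (mold - part) / mold * 100
= (230.3 - 227.08) / 230.3 * 100
= 3.22 / 230.3 * 100
= 1.4%

1.4%


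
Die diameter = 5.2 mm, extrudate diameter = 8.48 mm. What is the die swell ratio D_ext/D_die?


Die swell ratio = D_extrudate / D_die
= 8.48 / 5.2
= 1.631

Die swell = 1.631


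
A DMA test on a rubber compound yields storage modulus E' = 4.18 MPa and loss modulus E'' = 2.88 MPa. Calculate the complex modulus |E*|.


|E*| = sqrt(E'^2 + E''^2)
= sqrt(4.18^2 + 2.88^2)
= sqrt(17.4724 + 8.2944)
= 5.076 MPa

5.076 MPa


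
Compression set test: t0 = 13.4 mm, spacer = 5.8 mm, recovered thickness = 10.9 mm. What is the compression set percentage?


CS = (t0 - recovered) / (t0 - ts) * 100
= (13.4 - 10.9) / (13.4 - 5.8) * 100
= 2.5 / 7.6 * 100
= 32.9%

32.9%


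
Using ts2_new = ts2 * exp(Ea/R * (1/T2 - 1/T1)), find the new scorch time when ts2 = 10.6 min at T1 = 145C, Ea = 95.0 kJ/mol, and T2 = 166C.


Convert temperatures: T1 = 145 + 273.15 = 418.15 K, T2 = 166 + 273.15 = 439.15 K
ts2_new = 10.6 * exp(95000 / 8.314 * (1/439.15 - 1/418.15))
1/T2 - 1/T1 = -1.1436e-04
ts2_new = 2.87 min

2.87 min


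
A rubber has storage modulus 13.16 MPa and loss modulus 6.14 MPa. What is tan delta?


tan delta = E'' / E'
= 6.14 / 13.16
= 0.4666

tan delta = 0.4666


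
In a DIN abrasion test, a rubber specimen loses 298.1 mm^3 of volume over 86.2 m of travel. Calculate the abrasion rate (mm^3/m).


Rate = volume_loss / distance
= 298.1 / 86.2
= 3.458 mm^3/m

3.458 mm^3/m


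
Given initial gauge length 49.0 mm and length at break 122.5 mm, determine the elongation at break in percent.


Elongation = (Lf - L0) / L0 * 100
= (122.5 - 49.0) / 49.0 * 100
= 73.5 / 49.0 * 100
= 150.0%

150.0%


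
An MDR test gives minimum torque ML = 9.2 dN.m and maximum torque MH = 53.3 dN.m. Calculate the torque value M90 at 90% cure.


M90 = ML + 0.9 * (MH - ML)
M90 = 9.2 + 0.9 * (53.3 - 9.2)
M90 = 9.2 + 0.9 * 44.1
M90 = 48.89 dN.m

48.89 dN.m


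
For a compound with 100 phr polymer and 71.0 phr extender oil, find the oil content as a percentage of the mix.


Oil % = oil / (100 + oil) * 100
= 71.0 / (100 + 71.0) * 100
= 71.0 / 171.0 * 100
= 41.52%

41.52%


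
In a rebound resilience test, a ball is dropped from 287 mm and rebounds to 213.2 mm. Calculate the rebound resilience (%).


Resilience = h_rebound / h_drop * 100
= 213.2 / 287 * 100
= 74.3%

74.3%


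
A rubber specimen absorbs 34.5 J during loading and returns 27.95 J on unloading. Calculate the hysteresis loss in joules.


Hysteresis loss = loading - unloading
= 34.5 - 27.95
= 6.55 J

6.55 J


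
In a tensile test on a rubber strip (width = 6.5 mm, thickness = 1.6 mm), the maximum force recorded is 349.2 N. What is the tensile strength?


Area = width * thickness = 6.5 * 1.6 = 10.4 mm^2
TS = force / area = 349.2 / 10.4 = 33.58 MPa

33.58 MPa


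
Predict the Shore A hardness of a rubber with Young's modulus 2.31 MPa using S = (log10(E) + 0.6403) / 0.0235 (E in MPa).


log10(E) = 0.0235*S - 0.6403  =>  S = (log10(E) + 0.6403) / 0.0235
log10(2.31) = 0.363612
S = (0.363612 + 0.6403) / 0.0235 = 1.003912 / 0.0235
S = 42.7

Shore A = 42.7


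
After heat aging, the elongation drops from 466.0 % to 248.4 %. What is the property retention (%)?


Retention = aged / original * 100
= 248.4 / 466.0 * 100
= 53.3%

53.3%


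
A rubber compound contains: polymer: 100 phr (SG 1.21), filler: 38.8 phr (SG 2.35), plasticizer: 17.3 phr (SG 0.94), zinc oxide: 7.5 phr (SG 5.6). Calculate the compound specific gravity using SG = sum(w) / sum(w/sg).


Sum of weights = 163.6
Volume contributions:
  polymer: 100/1.21 = 82.6446
  filler: 38.8/2.35 = 16.5106
  plasticizer: 17.3/0.94 = 18.4043
  zinc oxide: 7.5/5.6 = 1.3393
Sum of volumes = 118.8988
SG = 163.6 / 118.8988 = 1.376

SG = 1.376


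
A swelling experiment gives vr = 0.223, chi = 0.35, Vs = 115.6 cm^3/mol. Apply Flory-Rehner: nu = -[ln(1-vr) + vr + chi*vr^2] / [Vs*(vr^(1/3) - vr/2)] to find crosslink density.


ln(1 - vr) = ln(1 - 0.223) = -0.2523
Numerator = -((-0.2523) + 0.223 + 0.35 * 0.223^2) = 0.0119
Denominator = 115.6 * (0.223^(1/3) - 0.223/2) = 57.2119
nu = 0.0119 / 57.2119 = 2.0817e-04 mol/cm^3

2.0817e-04 mol/cm^3


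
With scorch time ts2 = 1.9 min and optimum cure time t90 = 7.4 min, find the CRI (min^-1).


CRI = 100 / (t90 - ts2)
= 100 / (7.4 - 1.9)
= 100 / 5.5
= 18.18 min^-1

18.18 min^-1


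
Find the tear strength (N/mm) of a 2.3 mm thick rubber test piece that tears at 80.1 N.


Tear strength = force / thickness
= 80.1 / 2.3
= 34.83 N/mm

34.83 N/mm


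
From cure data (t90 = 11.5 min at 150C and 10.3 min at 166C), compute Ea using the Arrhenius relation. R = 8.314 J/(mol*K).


T1 = 423.15 K, T2 = 439.15 K
1/T1 - 1/T2 = 8.6102e-05
ln(t1/t2) = ln(11.5/10.3) = 0.1102
Ea = 8.314 * 0.1102 / 8.6102e-05 = 10641.2155 J/mol
Ea = 10.64 kJ/mol

10.64 kJ/mol


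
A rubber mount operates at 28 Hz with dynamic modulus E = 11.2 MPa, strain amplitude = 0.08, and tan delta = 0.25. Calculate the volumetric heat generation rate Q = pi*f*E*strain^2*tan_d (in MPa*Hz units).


Q = pi * f * E * strain^2 * tan_d
= pi * 28 * 11.2 * 0.08^2 * 0.25
= pi * 28 * 11.2 * 0.0064 * 0.25
= 1.5763

Q = 1.5763


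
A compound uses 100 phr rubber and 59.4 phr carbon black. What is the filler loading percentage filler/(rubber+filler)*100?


Filler % = filler / (rubber + filler) * 100
= 59.4 / (100 + 59.4) * 100
= 59.4 / 159.4 * 100
= 37.26%

37.26%


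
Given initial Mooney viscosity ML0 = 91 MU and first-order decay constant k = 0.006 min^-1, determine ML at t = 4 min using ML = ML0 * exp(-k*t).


ML = ML0 * exp(-k * t)
ML = 91 * exp(-0.006 * 4)
ML = 91 * 0.9763
ML = 88.84 MU

88.84 MU


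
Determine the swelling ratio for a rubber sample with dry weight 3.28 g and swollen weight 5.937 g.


Q = W_swollen / W_dry
Q = 5.937 / 3.28
Q = 1.81

Q = 1.81


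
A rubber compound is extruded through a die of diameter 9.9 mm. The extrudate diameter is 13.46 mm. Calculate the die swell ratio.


Die swell ratio = D_extrudate / D_die
= 13.46 / 9.9
= 1.36

Die swell = 1.36


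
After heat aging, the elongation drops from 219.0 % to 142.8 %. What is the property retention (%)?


Retention = aged / original * 100
= 142.8 / 219.0 * 100
= 65.2%

65.2%


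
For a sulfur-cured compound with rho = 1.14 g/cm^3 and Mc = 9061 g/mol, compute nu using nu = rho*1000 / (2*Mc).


nu = rho * 1000 / (2 * Mc)
nu = 1.14 * 1000 / (2 * 9061)
nu = 1140.0 / 18122
nu = 0.0629 mol/L

0.0629 mol/L


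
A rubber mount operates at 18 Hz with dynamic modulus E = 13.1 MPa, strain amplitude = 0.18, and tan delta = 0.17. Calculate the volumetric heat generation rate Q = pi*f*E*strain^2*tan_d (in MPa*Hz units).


Q = pi * f * E * strain^2 * tan_d
= pi * 18 * 13.1 * 0.18^2 * 0.17
= pi * 18 * 13.1 * 0.0324 * 0.17
= 4.0803

Q = 4.0803


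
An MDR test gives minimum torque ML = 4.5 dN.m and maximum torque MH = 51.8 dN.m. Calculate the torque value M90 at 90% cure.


M90 = ML + 0.9 * (MH - ML)
M90 = 4.5 + 0.9 * (51.8 - 4.5)
M90 = 4.5 + 0.9 * 47.3
M90 = 47.07 dN.m

47.07 dN.m


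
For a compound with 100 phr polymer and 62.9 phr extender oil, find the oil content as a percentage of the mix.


Oil % = oil / (100 + oil) * 100
= 62.9 / (100 + 62.9) * 100
= 62.9 / 162.9 * 100
= 38.61%

38.61%


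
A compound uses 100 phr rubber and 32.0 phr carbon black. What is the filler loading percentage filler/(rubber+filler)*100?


Filler % = filler / (rubber + filler) * 100
= 32.0 / (100 + 32.0) * 100
= 32.0 / 132.0 * 100
= 24.24%

24.24%


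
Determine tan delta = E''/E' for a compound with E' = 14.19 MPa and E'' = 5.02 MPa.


tan delta = E'' / E'
= 5.02 / 14.19
= 0.3538

tan delta = 0.3538


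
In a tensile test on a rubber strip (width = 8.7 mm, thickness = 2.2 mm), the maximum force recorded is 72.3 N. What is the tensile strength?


Area = width * thickness = 8.7 * 2.2 = 19.14 mm^2
TS = force / area = 72.3 / 19.14 = 3.78 MPa

3.78 MPa


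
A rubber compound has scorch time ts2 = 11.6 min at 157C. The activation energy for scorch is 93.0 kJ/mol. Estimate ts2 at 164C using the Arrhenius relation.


Convert temperatures: T1 = 157 + 273.15 = 430.15 K, T2 = 164 + 273.15 = 437.15 K
ts2_new = 11.6 * exp(93000 / 8.314 * (1/437.15 - 1/430.15))
1/T2 - 1/T1 = -3.7226e-05
ts2_new = 7.65 min

7.65 min


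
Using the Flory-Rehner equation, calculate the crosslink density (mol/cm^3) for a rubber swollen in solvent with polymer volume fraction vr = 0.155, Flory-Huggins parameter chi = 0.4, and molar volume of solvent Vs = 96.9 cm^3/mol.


ln(1 - vr) = ln(1 - 0.155) = -0.1684
Numerator = -((-0.1684) + 0.155 + 0.4 * 0.155^2) = 0.0038
Denominator = 96.9 * (0.155^(1/3) - 0.155/2) = 44.5419
nu = 0.0038 / 44.5419 = 8.5507e-05 mol/cm^3

8.5507e-05 mol/cm^3


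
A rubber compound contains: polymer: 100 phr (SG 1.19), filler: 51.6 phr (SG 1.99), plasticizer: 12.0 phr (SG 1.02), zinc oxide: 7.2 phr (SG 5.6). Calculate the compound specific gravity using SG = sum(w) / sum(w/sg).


Sum of weights = 170.8
Volume contributions:
  polymer: 100/1.19 = 84.0336
  filler: 51.6/1.99 = 25.9296
  plasticizer: 12.0/1.02 = 11.7647
  zinc oxide: 7.2/5.6 = 1.2857
Sum of volumes = 123.0137
SG = 170.8 / 123.0137 = 1.388

SG = 1.388


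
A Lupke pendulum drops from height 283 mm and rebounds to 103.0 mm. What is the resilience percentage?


Resilience = h_rebound / h_drop * 100
= 103.0 / 283 * 100
= 36.4%

36.4%


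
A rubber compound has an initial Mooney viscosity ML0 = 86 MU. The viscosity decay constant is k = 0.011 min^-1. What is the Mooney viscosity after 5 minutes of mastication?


ML = ML0 * exp(-k * t)
ML = 86 * exp(-0.011 * 5)
ML = 86 * 0.9465
ML = 81.4 MU

81.4 MU


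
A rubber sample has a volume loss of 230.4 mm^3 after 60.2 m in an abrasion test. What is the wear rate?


Rate = volume_loss / distance
= 230.4 / 60.2
= 3.827 mm^3/m

3.827 mm^3/m


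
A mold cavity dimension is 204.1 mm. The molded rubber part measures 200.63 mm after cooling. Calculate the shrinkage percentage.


Shrinkage = (mold - part) / mold * 100
= (204.1 - 200.63) / 204.1 * 100
= 3.47 / 204.1 * 100
= 1.7%

1.7%


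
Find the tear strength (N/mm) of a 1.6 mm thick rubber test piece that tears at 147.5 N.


Tear strength = force / thickness
= 147.5 / 1.6
= 92.19 N/mm

92.19 N/mm


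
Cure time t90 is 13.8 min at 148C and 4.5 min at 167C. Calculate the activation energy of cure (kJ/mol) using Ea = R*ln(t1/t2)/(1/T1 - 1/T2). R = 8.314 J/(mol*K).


T1 = 421.15 K, T2 = 440.15 K
1/T1 - 1/T2 = 1.0250e-04
ln(t1/t2) = ln(13.8/4.5) = 1.1206
Ea = 8.314 * 1.1206 / 1.0250e-04 = 90895.2391 J/mol
Ea = 90.9 kJ/mol

90.9 kJ/mol


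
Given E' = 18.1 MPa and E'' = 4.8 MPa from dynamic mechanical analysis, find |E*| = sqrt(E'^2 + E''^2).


|E*| = sqrt(E'^2 + E''^2)
= sqrt(18.1^2 + 4.8^2)
= sqrt(327.6100 + 23.0400)
= 18.726 MPa

18.726 MPa


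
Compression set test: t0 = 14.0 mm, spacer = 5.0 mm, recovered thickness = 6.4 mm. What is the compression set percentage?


CS = (t0 - recovered) / (t0 - ts) * 100
= (14.0 - 6.4) / (14.0 - 5.0) * 100
= 7.6 / 9.0 * 100
= 84.4%

84.4%


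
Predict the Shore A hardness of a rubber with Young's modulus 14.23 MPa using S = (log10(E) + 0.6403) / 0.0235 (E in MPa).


log10(E) = 0.0235*S - 0.6403  =>  S = (log10(E) + 0.6403) / 0.0235
log10(14.23) = 1.153205
S = (1.153205 + 0.6403) / 0.0235 = 1.793505 / 0.0235
S = 76.3

Shore A = 76.3


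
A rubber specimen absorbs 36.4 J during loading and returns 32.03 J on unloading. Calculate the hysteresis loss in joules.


Hysteresis loss = loading - unloading
= 36.4 - 32.03
= 4.37 J

4.37 J


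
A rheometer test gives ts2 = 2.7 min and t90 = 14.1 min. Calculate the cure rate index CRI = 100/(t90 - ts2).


CRI = 100 / (t90 - ts2)
= 100 / (14.1 - 2.7)
= 100 / 11.4
= 8.77 min^-1

8.77 min^-1


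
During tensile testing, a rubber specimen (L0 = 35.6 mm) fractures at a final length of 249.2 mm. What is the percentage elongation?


Elongation = (Lf - L0) / L0 * 100
= (249.2 - 35.6) / 35.6 * 100
= 213.6 / 35.6 * 100
= 600.0%

600.0%


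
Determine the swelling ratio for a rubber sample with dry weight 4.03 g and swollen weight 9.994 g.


Q = W_swollen / W_dry
Q = 9.994 / 4.03
Q = 2.48

Q = 2.48


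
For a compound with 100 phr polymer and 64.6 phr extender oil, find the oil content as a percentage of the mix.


Oil % = oil / (100 + oil) * 100
= 64.6 / (100 + 64.6) * 100
= 64.6 / 164.6 * 100
= 39.25%

39.25%


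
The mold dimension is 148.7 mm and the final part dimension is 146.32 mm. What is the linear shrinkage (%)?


Shrinkage = (mold - part) / mold * 100
= (148.7 - 146.32) / 148.7 * 100
= 2.38 / 148.7 * 100
= 1.6%

1.6%


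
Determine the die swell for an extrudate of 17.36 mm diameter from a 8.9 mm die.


Die swell ratio = D_extrudate / D_die
= 17.36 / 8.9
= 1.951

Die swell = 1.951


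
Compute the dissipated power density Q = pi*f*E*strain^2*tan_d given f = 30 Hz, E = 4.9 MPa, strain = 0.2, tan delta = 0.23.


Q = pi * f * E * strain^2 * tan_d
= pi * 30 * 4.9 * 0.2^2 * 0.23
= pi * 30 * 4.9 * 0.0400 * 0.23
= 4.2487

Q = 4.2487


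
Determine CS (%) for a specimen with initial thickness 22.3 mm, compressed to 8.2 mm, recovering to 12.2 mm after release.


CS = (t0 - recovered) / (t0 - ts) * 100
= (22.3 - 12.2) / (22.3 - 8.2) * 100
= 10.1 / 14.1 * 100
= 71.6%

71.6%


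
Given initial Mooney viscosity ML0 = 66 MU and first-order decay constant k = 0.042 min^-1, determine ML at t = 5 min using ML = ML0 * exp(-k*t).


ML = ML0 * exp(-k * t)
ML = 66 * exp(-0.042 * 5)
ML = 66 * 0.8106
ML = 53.5 MU

53.5 MU


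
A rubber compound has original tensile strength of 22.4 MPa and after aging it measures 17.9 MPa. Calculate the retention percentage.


Retention = aged / original * 100
= 17.9 / 22.4 * 100
= 79.9%

79.9%


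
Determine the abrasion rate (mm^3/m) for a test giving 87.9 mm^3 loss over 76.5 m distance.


Rate = volume_loss / distance
= 87.9 / 76.5
= 1.149 mm^3/m

1.149 mm^3/m


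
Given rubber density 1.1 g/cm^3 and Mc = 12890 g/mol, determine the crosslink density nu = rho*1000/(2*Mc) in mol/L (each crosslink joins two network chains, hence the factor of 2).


nu = rho * 1000 / (2 * Mc)
nu = 1.1 * 1000 / (2 * 12890)
nu = 1100.0 / 25780
nu = 0.0427 mol/L

0.0427 mol/L


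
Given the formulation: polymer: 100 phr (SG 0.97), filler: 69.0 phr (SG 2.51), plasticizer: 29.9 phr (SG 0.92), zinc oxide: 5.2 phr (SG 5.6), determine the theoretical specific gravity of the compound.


Sum of weights = 204.1
Volume contributions:
  polymer: 100/0.97 = 103.0928
  filler: 69.0/2.51 = 27.4900
  plasticizer: 29.9/0.92 = 32.5000
  zinc oxide: 5.2/5.6 = 0.9286
Sum of volumes = 164.0114
SG = 204.1 / 164.0114 = 1.244

SG = 1.244


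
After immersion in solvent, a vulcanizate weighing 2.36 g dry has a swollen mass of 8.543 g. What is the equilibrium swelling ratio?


Q = W_swollen / W_dry
Q = 8.543 / 2.36
Q = 3.62

Q = 3.62


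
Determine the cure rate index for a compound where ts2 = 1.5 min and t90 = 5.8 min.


CRI = 100 / (t90 - ts2)
= 100 / (5.8 - 1.5)
= 100 / 4.3
= 23.26 min^-1

23.26 min^-1


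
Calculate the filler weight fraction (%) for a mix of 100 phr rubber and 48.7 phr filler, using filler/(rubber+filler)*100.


Filler % = filler / (rubber + filler) * 100
= 48.7 / (100 + 48.7) * 100
= 48.7 / 148.7 * 100
= 32.75%

32.75%


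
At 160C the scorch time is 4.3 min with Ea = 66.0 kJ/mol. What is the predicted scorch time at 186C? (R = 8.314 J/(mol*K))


Convert temperatures: T1 = 160 + 273.15 = 433.15 K, T2 = 186 + 273.15 = 459.15 K
ts2_new = 4.3 * exp(66000 / 8.314 * (1/459.15 - 1/433.15))
1/T2 - 1/T1 = -1.3073e-04
ts2_new = 1.52 min

1.52 min


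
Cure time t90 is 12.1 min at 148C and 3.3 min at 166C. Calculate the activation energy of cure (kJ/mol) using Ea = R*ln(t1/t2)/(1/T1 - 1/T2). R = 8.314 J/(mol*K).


T1 = 421.15 K, T2 = 439.15 K
1/T1 - 1/T2 = 9.7325e-05
ln(t1/t2) = ln(12.1/3.3) = 1.2993
Ea = 8.314 * 1.2993 / 9.7325e-05 = 110991.8162 J/mol
Ea = 110.99 kJ/mol

110.99 kJ/mol


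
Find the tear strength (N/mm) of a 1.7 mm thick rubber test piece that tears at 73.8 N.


Tear strength = force / thickness
= 73.8 / 1.7
= 43.41 N/mm

43.41 N/mm


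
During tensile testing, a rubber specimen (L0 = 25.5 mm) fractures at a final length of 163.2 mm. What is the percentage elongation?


Elongation = (Lf - L0) / L0 * 100
= (163.2 - 25.5) / 25.5 * 100
= 137.7 / 25.5 * 100
= 540.0%

540.0%


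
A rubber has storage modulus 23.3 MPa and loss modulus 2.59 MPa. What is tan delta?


tan delta = E'' / E'
= 2.59 / 23.3
= 0.1112

tan delta = 0.1112


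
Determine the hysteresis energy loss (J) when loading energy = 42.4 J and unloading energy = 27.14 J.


Hysteresis loss = loading - unloading
= 42.4 - 27.14
= 15.26 J

15.26 J


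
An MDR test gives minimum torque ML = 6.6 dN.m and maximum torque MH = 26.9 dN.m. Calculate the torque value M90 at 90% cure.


M90 = ML + 0.9 * (MH - ML)
M90 = 6.6 + 0.9 * (26.9 - 6.6)
M90 = 6.6 + 0.9 * 20.3
M90 = 24.87 dN.m

24.87 dN.m


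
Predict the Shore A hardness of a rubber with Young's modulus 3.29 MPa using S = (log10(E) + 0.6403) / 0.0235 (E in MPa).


log10(E) = 0.0235*S - 0.6403  =>  S = (log10(E) + 0.6403) / 0.0235
log10(3.29) = 0.517196
S = (0.517196 + 0.6403) / 0.0235 = 1.157496 / 0.0235
S = 49.3

Shore A = 49.3


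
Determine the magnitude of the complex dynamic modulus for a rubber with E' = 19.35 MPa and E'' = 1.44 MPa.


|E*| = sqrt(E'^2 + E''^2)
= sqrt(19.35^2 + 1.44^2)
= sqrt(374.4225 + 2.0736)
= 19.404 MPa

19.404 MPa


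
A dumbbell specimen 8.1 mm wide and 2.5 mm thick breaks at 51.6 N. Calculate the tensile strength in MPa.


Area = width * thickness = 8.1 * 2.5 = 20.25 mm^2
TS = force / area = 51.6 / 20.25 = 2.55 MPa

2.55 MPa


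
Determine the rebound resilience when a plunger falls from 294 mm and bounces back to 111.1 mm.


Resilience = h_rebound / h_drop * 100
= 111.1 / 294 * 100
= 37.8%

37.8%


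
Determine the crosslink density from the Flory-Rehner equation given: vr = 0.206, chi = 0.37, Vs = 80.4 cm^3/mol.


ln(1 - vr) = ln(1 - 0.206) = -0.2307
Numerator = -((-0.2307) + 0.206 + 0.37 * 0.206^2) = 0.0090
Denominator = 80.4 * (0.206^(1/3) - 0.206/2) = 39.2026
nu = 0.0090 / 39.2026 = 2.2882e-04 mol/cm^3

2.2882e-04 mol/cm^3


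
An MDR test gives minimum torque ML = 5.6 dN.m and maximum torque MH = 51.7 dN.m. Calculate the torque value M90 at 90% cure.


M90 = ML + 0.9 * (MH - ML)
M90 = 5.6 + 0.9 * (51.7 - 5.6)
M90 = 5.6 + 0.9 * 46.1
M90 = 47.09 dN.m

47.09 dN.m


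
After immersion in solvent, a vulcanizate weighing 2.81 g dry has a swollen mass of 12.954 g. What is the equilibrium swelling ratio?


Q = W_swollen / W_dry
Q = 12.954 / 2.81
Q = 4.61

Q = 4.61


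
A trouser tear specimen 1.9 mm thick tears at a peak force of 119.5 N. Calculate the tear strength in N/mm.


Tear strength = force / thickness
= 119.5 / 1.9
= 62.89 N/mm

62.89 N/mm


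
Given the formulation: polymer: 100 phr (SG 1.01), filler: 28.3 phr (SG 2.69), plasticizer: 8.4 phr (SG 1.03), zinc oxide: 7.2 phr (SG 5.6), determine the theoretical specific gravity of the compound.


Sum of weights = 143.9
Volume contributions:
  polymer: 100/1.01 = 99.0099
  filler: 28.3/2.69 = 10.5204
  plasticizer: 8.4/1.03 = 8.1553
  zinc oxide: 7.2/5.6 = 1.2857
Sum of volumes = 118.9714
SG = 143.9 / 118.9714 = 1.21

SG = 1.21


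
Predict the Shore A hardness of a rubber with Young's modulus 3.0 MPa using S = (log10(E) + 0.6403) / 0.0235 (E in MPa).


log10(E) = 0.0235*S - 0.6403  =>  S = (log10(E) + 0.6403) / 0.0235
log10(3.0) = 0.477121
S = (0.477121 + 0.6403) / 0.0235 = 1.117421 / 0.0235
S = 47.5

Shore A = 47.5


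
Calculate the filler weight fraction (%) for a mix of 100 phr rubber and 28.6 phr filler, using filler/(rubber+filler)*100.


Filler % = filler / (rubber + filler) * 100
= 28.6 / (100 + 28.6) * 100
= 28.6 / 128.6 * 100
= 22.24%

22.24%


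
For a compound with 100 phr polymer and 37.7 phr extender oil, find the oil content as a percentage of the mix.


Oil % = oil / (100 + oil) * 100
= 37.7 / (100 + 37.7) * 100
= 37.7 / 137.7 * 100
= 27.38%

27.38%


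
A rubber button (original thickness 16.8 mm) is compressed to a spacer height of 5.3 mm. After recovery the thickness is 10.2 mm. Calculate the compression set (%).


CS = (t0 - recovered) / (t0 - ts) * 100
= (16.8 - 10.2) / (16.8 - 5.3) * 100
= 6.6 / 11.5 * 100
= 57.4%

57.4%


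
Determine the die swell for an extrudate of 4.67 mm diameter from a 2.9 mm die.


Die swell ratio = D_extrudate / D_die
= 4.67 / 2.9
= 1.61

Die swell = 1.61


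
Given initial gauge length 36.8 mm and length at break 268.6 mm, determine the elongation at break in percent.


Elongation = (Lf - L0) / L0 * 100
= (268.6 - 36.8) / 36.8 * 100
= 231.8 / 36.8 * 100
= 629.9%

629.9%


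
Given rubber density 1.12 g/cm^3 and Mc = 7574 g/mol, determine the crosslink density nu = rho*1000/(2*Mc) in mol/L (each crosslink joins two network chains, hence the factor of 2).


nu = rho * 1000 / (2 * Mc)
nu = 1.12 * 1000 / (2 * 7574)
nu = 1120.0 / 15148
nu = 0.0739 mol/L

0.0739 mol/L


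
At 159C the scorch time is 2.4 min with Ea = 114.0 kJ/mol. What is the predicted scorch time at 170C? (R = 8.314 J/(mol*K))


Convert temperatures: T1 = 159 + 273.15 = 432.15 K, T2 = 170 + 273.15 = 443.15 K
ts2_new = 2.4 * exp(114000 / 8.314 * (1/443.15 - 1/432.15))
1/T2 - 1/T1 = -5.7439e-05
ts2_new = 1.09 min

1.09 min


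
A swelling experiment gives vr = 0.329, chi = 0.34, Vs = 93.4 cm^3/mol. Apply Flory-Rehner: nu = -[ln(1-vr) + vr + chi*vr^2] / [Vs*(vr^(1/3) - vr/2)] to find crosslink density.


ln(1 - vr) = ln(1 - 0.329) = -0.3990
Numerator = -((-0.3990) + 0.329 + 0.34 * 0.329^2) = 0.0332
Denominator = 93.4 * (0.329^(1/3) - 0.329/2) = 49.1138
nu = 0.0332 / 49.1138 = 6.7566e-04 mol/cm^3

6.7566e-04 mol/cm^3


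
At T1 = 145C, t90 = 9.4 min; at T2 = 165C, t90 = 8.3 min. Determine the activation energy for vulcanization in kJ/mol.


T1 = 418.15 K, T2 = 438.15 K
1/T1 - 1/T2 = 1.0916e-04
ln(t1/t2) = ln(9.4/8.3) = 0.1245
Ea = 8.314 * 0.1245 / 1.0916e-04 = 9478.6047 J/mol
Ea = 9.48 kJ/mol

9.48 kJ/mol


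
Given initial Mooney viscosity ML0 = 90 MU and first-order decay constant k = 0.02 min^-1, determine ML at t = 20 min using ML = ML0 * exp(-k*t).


ML = ML0 * exp(-k * t)
ML = 90 * exp(-0.02 * 20)
ML = 90 * 0.6703
ML = 60.33 MU

60.33 MU


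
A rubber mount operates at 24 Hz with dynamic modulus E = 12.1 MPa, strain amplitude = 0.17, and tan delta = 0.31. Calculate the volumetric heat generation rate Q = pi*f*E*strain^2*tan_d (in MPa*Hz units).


Q = pi * f * E * strain^2 * tan_d
= pi * 24 * 12.1 * 0.17^2 * 0.31
= pi * 24 * 12.1 * 0.0289 * 0.31
= 8.1735

Q = 8.1735


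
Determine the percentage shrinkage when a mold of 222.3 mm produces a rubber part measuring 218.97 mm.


Shrinkage = (mold - part) / mold * 100
= (222.3 - 218.97) / 222.3 * 100
= 3.33 / 222.3 * 100
= 1.5%

1.5%


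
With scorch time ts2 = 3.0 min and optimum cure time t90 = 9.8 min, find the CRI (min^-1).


CRI = 100 / (t90 - ts2)
= 100 / (9.8 - 3.0)
= 100 / 6.8
= 14.71 min^-1

14.71 min^-1


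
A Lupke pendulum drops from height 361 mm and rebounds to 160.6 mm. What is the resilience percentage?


Resilience = h_rebound / h_drop * 100
= 160.6 / 361 * 100
= 44.5%

44.5%


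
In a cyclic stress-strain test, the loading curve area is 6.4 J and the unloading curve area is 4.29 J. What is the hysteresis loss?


Hysteresis loss = loading - unloading
= 6.4 - 4.29
= 2.11 J

2.11 J


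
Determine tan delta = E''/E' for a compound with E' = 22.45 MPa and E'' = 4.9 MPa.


tan delta = E'' / E'
= 4.9 / 22.45
= 0.2183

tan delta = 0.2183


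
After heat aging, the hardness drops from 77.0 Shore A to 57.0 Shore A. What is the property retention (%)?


Retention = aged / original * 100
= 57.0 / 77.0 * 100
= 74.0%

74.0%


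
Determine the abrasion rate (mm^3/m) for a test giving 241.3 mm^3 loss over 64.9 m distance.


Rate = volume_loss / distance
= 241.3 / 64.9
= 3.718 mm^3/m

3.718 mm^3/m


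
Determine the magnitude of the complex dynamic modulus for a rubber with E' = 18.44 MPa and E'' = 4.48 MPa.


|E*| = sqrt(E'^2 + E''^2)
= sqrt(18.44^2 + 4.48^2)
= sqrt(340.0336 + 20.0704)
= 18.976 MPa

18.976 MPa


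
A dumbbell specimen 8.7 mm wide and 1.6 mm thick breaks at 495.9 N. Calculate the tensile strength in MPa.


Area = width * thickness = 8.7 * 1.6 = 13.92 mm^2
TS = force / area = 495.9 / 13.92 = 35.62 MPa

35.62 MPa


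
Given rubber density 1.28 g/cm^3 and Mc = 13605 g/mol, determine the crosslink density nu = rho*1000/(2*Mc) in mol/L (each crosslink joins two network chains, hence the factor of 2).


nu = rho * 1000 / (2 * Mc)
nu = 1.28 * 1000 / (2 * 13605)
nu = 1280.0 / 27210
nu = 0.0470 mol/L

0.0470 mol/L


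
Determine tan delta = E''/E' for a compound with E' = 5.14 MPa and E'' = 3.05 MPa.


tan delta = E'' / E'
= 3.05 / 5.14
= 0.5934

tan delta = 0.5934


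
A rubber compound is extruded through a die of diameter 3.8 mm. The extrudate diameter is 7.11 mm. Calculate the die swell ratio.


Die swell ratio = D_extrudate / D_die
= 7.11 / 3.8
= 1.871

Die swell = 1.871


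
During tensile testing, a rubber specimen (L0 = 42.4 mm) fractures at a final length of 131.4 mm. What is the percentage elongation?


Elongation = (Lf - L0) / L0 * 100
= (131.4 - 42.4) / 42.4 * 100
= 89.0 / 42.4 * 100
= 209.9%

209.9%


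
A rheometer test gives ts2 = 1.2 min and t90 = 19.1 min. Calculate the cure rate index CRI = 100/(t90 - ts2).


CRI = 100 / (t90 - ts2)
= 100 / (19.1 - 1.2)
= 100 / 17.9
= 5.59 min^-1

5.59 min^-1


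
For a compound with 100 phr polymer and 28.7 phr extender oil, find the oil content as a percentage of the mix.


Oil % = oil / (100 + oil) * 100
= 28.7 / (100 + 28.7) * 100
= 28.7 / 128.7 * 100
= 22.3%

22.3%


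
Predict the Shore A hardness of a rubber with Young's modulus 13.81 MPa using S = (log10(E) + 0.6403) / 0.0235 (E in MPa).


log10(E) = 0.0235*S - 0.6403  =>  S = (log10(E) + 0.6403) / 0.0235
log10(13.81) = 1.140194
S = (1.140194 + 0.6403) / 0.0235 = 1.780494 / 0.0235
S = 75.8

Shore A = 75.8


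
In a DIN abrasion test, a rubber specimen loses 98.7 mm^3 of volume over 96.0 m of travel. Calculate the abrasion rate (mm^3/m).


Rate = volume_loss / distance
= 98.7 / 96.0
= 1.028 mm^3/m

1.028 mm^3/m


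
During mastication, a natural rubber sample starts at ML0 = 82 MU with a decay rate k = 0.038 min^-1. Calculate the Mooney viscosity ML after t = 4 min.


ML = ML0 * exp(-k * t)
ML = 82 * exp(-0.038 * 4)
ML = 82 * 0.8590
ML = 70.44 MU

70.44 MU


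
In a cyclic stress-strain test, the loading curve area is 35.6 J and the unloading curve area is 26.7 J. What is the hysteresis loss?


Hysteresis loss = loading - unloading
= 35.6 - 26.7
= 8.9 J

8.9 J


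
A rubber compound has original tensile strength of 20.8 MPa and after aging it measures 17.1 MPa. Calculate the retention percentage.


Retention = aged / original * 100
= 17.1 / 20.8 * 100
= 82.2%

82.2%


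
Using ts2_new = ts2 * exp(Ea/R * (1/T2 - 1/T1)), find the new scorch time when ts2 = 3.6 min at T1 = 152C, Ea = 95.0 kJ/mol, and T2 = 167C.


Convert temperatures: T1 = 152 + 273.15 = 425.15 K, T2 = 167 + 273.15 = 440.15 K
ts2_new = 3.6 * exp(95000 / 8.314 * (1/440.15 - 1/425.15))
1/T2 - 1/T1 = -8.0158e-05
ts2_new = 1.44 min

1.44 min


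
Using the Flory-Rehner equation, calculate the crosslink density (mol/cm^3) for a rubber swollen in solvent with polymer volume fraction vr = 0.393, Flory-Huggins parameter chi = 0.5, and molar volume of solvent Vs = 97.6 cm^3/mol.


ln(1 - vr) = ln(1 - 0.393) = -0.4992
Numerator = -((-0.4992) + 0.393 + 0.5 * 0.393^2) = 0.0290
Denominator = 97.6 * (0.393^(1/3) - 0.393/2) = 52.3119
nu = 0.0290 / 52.3119 = 5.5440e-04 mol/cm^3

5.5440e-04 mol/cm^3


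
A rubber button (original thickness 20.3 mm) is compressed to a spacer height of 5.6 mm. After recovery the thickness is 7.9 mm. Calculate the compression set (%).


CS = (t0 - recovered) / (t0 - ts) * 100
= (20.3 - 7.9) / (20.3 - 5.6) * 100
= 12.4 / 14.7 * 100
= 84.4%

84.4%


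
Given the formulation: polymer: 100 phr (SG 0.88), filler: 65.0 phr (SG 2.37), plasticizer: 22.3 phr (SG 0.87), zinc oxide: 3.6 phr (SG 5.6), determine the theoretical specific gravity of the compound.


Sum of weights = 190.9
Volume contributions:
  polymer: 100/0.88 = 113.6364
  filler: 65.0/2.37 = 27.4262
  plasticizer: 22.3/0.87 = 25.6322
  zinc oxide: 3.6/5.6 = 0.6429
Sum of volumes = 167.3376
SG = 190.9 / 167.3376 = 1.141

SG = 1.141


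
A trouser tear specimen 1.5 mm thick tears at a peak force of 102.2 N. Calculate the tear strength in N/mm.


Tear strength = force / thickness
= 102.2 / 1.5
= 68.13 N/mm

68.13 N/mm


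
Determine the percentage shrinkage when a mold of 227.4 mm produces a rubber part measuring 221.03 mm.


Shrinkage = (mold - part) / mold * 100
= (227.4 - 221.03) / 227.4 * 100
= 6.37 / 227.4 * 100
= 2.8%

2.8%


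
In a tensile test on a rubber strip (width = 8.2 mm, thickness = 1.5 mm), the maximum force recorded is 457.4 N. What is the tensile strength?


Area = width * thickness = 8.2 * 1.5 = 12.3 mm^2
TS = force / area = 457.4 / 12.3 = 37.19 MPa

37.19 MPa


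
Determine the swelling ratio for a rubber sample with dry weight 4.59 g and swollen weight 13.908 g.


Q = W_swollen / W_dry
Q = 13.908 / 4.59
Q = 3.03

Q = 3.03


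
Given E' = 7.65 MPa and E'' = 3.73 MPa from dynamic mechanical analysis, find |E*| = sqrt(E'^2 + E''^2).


|E*| = sqrt(E'^2 + E''^2)
= sqrt(7.65^2 + 3.73^2)
= sqrt(58.5225 + 13.9129)
= 8.511 MPa

8.511 MPa


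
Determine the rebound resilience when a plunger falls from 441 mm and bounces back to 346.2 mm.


Resilience = h_rebound / h_drop * 100
= 346.2 / 441 * 100
= 78.5%

78.5%


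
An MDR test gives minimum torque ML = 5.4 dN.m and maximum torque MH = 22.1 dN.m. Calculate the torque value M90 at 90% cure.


M90 = ML + 0.9 * (MH - ML)
M90 = 5.4 + 0.9 * (22.1 - 5.4)
M90 = 5.4 + 0.9 * 16.7
M90 = 20.43 dN.m

20.43 dN.m


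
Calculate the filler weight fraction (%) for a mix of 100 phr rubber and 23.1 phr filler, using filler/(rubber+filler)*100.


Filler % = filler / (rubber + filler) * 100
= 23.1 / (100 + 23.1) * 100
= 23.1 / 123.1 * 100
= 18.77%

18.77%


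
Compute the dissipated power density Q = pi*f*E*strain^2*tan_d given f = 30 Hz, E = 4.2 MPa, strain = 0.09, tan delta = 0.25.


Q = pi * f * E * strain^2 * tan_d
= pi * 30 * 4.2 * 0.09^2 * 0.25
= pi * 30 * 4.2 * 0.0081 * 0.25
= 0.8016

Q = 0.8016


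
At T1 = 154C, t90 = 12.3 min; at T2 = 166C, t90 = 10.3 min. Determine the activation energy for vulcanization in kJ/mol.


T1 = 427.15 K, T2 = 439.15 K
1/T1 - 1/T2 = 6.3972e-05
ln(t1/t2) = ln(12.3/10.3) = 0.1775
Ea = 8.314 * 0.1775 / 6.3972e-05 = 23062.7564 J/mol
Ea = 23.06 kJ/mol

23.06 kJ/mol


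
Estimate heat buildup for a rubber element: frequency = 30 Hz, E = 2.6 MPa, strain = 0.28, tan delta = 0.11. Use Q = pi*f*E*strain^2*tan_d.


Q = pi * f * E * strain^2 * tan_d
= pi * 30 * 2.6 * 0.28^2 * 0.11
= pi * 30 * 2.6 * 0.0784 * 0.11
= 2.1133

Q = 2.1133


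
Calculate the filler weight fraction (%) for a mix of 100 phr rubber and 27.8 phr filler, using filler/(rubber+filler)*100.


Filler % = filler / (rubber + filler) * 100
= 27.8 / (100 + 27.8) * 100
= 27.8 / 127.8 * 100
= 21.75%

21.75%


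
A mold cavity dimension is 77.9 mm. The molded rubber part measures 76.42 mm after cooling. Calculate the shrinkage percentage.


Shrinkage = (mold - part) / mold * 100
= (77.9 - 76.42) / 77.9 * 100
= 1.48 / 77.9 * 100
= 1.9%

1.9%
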